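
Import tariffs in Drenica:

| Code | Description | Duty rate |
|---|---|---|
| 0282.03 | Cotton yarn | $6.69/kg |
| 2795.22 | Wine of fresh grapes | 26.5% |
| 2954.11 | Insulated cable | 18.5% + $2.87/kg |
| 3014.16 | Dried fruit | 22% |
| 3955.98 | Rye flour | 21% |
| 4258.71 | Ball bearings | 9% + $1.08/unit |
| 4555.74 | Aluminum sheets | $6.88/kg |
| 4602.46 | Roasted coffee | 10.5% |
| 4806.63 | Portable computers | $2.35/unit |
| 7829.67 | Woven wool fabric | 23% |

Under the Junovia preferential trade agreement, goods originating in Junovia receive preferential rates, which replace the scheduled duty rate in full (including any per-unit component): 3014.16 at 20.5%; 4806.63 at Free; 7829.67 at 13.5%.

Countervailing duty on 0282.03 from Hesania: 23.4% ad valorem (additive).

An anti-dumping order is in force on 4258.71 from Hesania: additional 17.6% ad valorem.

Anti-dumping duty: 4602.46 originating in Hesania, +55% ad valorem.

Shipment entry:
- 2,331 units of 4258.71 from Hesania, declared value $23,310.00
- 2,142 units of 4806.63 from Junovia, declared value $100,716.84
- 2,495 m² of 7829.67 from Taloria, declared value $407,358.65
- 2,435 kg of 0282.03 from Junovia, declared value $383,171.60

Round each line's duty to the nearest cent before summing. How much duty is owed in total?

$118,700.58

Line 1 (4258.71, Hesania, 2,331 units, $23,310.00):
Base rate for 4258.71 is 9% + $1.08/unit.
Additional duty on 4258.71 from Hesania: +17.6%. Applied ad valorem rate: 9% + 17.6% = 26.6%.
Duty = $23,310.00 × 26.6% + 2,331 × $1.08 = $8,717.94.
Line 2 (4806.63, Junovia, 2,142 units, $100,716.84):
Base rate for 4806.63 is $2.35/unit.
Origin Junovia qualifies under the Drenica–Junovia agreement and 4806.63 is covered: preferential rate Free applies instead.
Duty = $100,716.84 × 0% = $0.00.
Line 3 (7829.67, Taloria, 2,495 m², $407,358.65):
Base rate for 7829.67 is 23%.
7829.67 has an FTA preferential rate, but origin Taloria is not Junovia; base rate stands.
Duty = $407,358.65 × 23% = $93,692.49.
Line 4 (0282.03, Junovia, 2,435 kg, $383,171.60):
Base rate for 0282.03 is $6.69/kg.
Origin Junovia is the FTA partner but 0282.03 is not on the preference list; base rate stands.
The additional-duty order on 0282.03 targets Hesania, not Junovia; it does not apply.
Duty = 2,435 × $6.69 = $16,290.15.
Total = $8,717.94 + $0.00 + $93,692.49 + $16,290.15 = $118,700.58.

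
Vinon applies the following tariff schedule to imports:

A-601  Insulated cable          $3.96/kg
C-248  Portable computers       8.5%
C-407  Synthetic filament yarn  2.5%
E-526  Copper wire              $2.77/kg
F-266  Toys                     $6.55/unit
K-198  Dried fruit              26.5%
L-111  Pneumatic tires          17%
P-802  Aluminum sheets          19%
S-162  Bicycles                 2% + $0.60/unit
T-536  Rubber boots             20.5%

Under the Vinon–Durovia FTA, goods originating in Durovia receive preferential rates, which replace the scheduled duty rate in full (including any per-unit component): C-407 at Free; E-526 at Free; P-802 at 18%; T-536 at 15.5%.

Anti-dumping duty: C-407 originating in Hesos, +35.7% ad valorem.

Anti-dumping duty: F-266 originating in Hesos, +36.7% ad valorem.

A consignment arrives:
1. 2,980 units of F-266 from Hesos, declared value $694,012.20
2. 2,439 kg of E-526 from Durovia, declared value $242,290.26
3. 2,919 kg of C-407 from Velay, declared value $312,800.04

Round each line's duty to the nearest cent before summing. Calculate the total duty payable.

$282,041.48

Line 1 (F-266, Hesos, 2,980 units, $694,012.20):
Base rate for F-266 is $6.55/unit.
Additional duty on F-266 from Hesos: +36.7% ad valorem. Applied ad valorem rate = 36.7%.
Duty = $694,012.20 × 36.7% + 2,980 × $6.55 = $274,221.48.
Line 2 (E-526, Durovia, 2,439 kg, $242,290.26):
Base rate for E-526 is $2.77/kg.
Origin Durovia qualifies under the Vinon–Durovia agreement and E-526 is covered: preferential rate Free applies instead.
Duty = $242,290.26 × 0% = $0.00.
Line 3 (C-407, Velay, 2,919 kg, $312,800.04):
Base rate for C-407 is 2.5%.
C-407 has an FTA preferential rate, but origin Velay is not Durovia; base rate stands.
The additional-duty order on C-407 targets Hesos, not Velay; it does not apply.
Duty = $312,800.04 × 2.5% = $7,820.00.
Total = $274,221.48 + $0.00 + $7,820.00 = $282,041.48.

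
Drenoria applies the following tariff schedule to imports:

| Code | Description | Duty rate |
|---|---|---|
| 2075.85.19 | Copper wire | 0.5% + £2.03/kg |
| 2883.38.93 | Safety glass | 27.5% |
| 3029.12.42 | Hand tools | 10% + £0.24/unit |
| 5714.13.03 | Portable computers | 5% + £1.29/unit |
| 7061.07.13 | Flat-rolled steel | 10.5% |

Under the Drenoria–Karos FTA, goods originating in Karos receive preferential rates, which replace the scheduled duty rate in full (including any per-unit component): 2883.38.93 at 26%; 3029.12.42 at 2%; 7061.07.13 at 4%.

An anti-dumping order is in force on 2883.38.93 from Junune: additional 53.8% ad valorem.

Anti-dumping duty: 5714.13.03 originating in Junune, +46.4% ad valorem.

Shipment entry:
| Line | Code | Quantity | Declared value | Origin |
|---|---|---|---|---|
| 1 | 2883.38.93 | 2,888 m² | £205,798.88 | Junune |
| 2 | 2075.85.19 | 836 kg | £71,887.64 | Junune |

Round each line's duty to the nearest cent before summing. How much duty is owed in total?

£169,371.01

Line 1 (2883.38.93, Junune, 2,888 m², £205,798.88):
Base rate for 2883.38.93 is 27.5%.
2883.38.93 has an FTA preferential rate, but origin Junune is not Karos; base rate stands.
Additional duty on 2883.38.93 from Junune: +53.8%. Applied ad valorem rate: 27.5% + 53.8% = 81.3%.
Duty = £205,798.88 × 81.3% = £167,314.49.
Line 2 (2075.85.19, Junune, 836 kg, £71,887.64):
Base rate for 2075.85.19 is 0.5% + £2.03/kg.
Duty = £71,887.64 × 0.5% + 836 × £2.03 = £2,056.52.
Total = £167,314.49 + £2,056.52 = £169,371.01.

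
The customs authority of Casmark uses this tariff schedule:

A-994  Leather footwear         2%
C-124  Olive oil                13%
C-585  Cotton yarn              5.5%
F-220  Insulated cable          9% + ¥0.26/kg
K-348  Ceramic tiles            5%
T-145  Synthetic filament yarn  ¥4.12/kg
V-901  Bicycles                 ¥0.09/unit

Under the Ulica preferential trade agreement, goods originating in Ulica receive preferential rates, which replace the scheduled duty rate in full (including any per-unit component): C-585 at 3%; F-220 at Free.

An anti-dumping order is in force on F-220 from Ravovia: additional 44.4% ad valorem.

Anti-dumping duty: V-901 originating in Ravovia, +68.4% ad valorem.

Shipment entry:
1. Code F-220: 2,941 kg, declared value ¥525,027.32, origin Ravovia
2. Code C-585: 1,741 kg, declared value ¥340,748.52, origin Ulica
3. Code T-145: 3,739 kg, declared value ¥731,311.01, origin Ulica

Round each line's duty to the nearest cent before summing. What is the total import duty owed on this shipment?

Line 1 (F-220, Ravovia, 2,941 kg, ¥525,027.32):
Base rate for F-220 is 9% + ¥0.26/kg.
F-220 has an FTA preferential rate, but origin Ravovia is not Ulica; base rate stands.
Additional duty on F-220 from Ravovia: +44.4%. Applied ad valorem rate: 9% + 44.4% = 53.4%.
Duty = ¥525,027.32 × 53.4% + 2,941 × ¥0.26 = ¥281,129.25.
Line 2 (C-585, Ulica, 1,741 kg, ¥340,748.52):
Base rate for C-585 is 5.5%.
Origin Ulica qualifies under the Casmark–Ulica agreement and C-585 is covered: preferential rate 3% applies instead.
Duty = ¥340,748.52 × 3% = ¥10,222.46.
Line 3 (T-145, Ulica, 3,739 kg, ¥731,311.01):
Base rate for T-145 is ¥4.12/kg.
Origin Ulica is the FTA partner but T-145 is not on the preference list; base rate stands.
Duty = 3,739 × ¥4.12 = ¥15,404.68.
Total = ¥281,129.25 + ¥10,222.46 + ¥15,404.68 = ¥306,756.39.

¥306,756.39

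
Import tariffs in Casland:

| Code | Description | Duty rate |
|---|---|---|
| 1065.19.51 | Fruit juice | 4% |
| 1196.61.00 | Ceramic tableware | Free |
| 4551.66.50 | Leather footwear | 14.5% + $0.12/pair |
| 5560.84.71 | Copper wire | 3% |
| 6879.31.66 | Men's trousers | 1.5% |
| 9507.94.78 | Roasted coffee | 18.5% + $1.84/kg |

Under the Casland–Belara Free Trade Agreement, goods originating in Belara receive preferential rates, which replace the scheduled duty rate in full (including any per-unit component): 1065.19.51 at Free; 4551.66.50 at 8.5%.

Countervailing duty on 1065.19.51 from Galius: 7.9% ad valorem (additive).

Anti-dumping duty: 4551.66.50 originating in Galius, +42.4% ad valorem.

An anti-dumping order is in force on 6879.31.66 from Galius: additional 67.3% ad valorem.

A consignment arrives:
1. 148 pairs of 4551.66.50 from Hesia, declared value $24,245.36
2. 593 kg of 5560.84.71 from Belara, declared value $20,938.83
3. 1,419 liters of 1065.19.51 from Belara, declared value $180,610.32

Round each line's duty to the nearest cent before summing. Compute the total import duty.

Line 1 (4551.66.50, Hesia, 148 pairs, $24,245.36):
Base rate for 4551.66.50 is 14.5% + $0.12/pair.
4551.66.50 has an FTA preferential rate, but origin Hesia is not Belara; base rate stands.
The additional-duty order on 4551.66.50 targets Galius, not Hesia; it does not apply.
Duty = $24,245.36 × 14.5% + 148 × $0.12 = $3,533.34.
Line 2 (5560.84.71, Belara, 593 kg, $20,938.83):
Base rate for 5560.84.71 is 3%.
Origin Belara is the FTA partner but 5560.84.71 is not on the preference list; base rate stands.
Duty = $20,938.83 × 3% = $628.16.
Line 3 (1065.19.51, Belara, 1,419 liters, $180,610.32):
Base rate for 1065.19.51 is 4%.
Origin Belara qualifies under the Casland–Belara agreement and 1065.19.51 is covered: preferential rate Free applies instead.
The additional-duty order on 1065.19.51 targets Galius, not Belara; it does not apply.
Duty = $180,610.32 × 0% = $0.00.
Total = $3,533.34 + $628.16 + $0.00 = $4,161.50.

$4,161.50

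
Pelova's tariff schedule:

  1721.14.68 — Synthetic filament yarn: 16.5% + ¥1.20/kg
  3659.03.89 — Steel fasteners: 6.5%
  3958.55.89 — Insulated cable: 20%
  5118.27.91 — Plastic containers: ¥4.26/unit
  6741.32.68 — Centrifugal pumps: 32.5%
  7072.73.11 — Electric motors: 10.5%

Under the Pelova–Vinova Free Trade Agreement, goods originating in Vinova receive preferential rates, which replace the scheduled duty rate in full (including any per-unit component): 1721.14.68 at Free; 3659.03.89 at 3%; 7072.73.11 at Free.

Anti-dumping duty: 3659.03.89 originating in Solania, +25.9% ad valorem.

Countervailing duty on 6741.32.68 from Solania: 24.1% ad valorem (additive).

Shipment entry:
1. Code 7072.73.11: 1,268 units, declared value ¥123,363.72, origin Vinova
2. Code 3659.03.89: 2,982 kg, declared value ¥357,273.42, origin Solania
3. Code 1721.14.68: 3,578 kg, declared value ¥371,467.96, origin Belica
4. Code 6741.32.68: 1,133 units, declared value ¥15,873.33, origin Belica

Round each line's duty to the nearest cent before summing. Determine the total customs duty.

Line 1 (7072.73.11, Vinova, 1,268 units, ¥123,363.72):
Base rate for 7072.73.11 is 10.5%.
Origin Vinova qualifies under the Pelova–Vinova agreement and 7072.73.11 is covered: preferential rate Free applies instead.
Duty = ¥123,363.72 × 0% = ¥0.00.
Line 2 (3659.03.89, Solania, 2,982 kg, ¥357,273.42):
Base rate for 3659.03.89 is 6.5%.
3659.03.89 has an FTA preferential rate, but origin Solania is not Vinova; base rate stands.
Additional duty on 3659.03.89 from Solania: +25.9%. Applied ad valorem rate: 6.5% + 25.9% = 32.4%.
Duty = ¥357,273.42 × 32.4% = ¥115,756.59.
Line 3 (1721.14.68, Belica, 3,578 kg, ¥371,467.96):
Base rate for 1721.14.68 is 16.5% + ¥1.20/kg.
1721.14.68 has an FTA preferential rate, but origin Belica is not Vinova; base rate stands.
Duty = ¥371,467.96 × 16.5% + 3,578 × ¥1.20 = ¥65,585.81.
Line 4 (6741.32.68, Belica, 1,133 units, ¥15,873.33):
Base rate for 6741.32.68 is 32.5%.
The additional-duty order on 6741.32.68 targets Solania, not Belica; it does not apply.
Duty = ¥15,873.33 × 32.5% = ¥5,158.83.
Total = ¥0.00 + ¥115,756.59 + ¥65,585.81 + ¥5,158.83 = ¥186,501.23.

¥186,501.23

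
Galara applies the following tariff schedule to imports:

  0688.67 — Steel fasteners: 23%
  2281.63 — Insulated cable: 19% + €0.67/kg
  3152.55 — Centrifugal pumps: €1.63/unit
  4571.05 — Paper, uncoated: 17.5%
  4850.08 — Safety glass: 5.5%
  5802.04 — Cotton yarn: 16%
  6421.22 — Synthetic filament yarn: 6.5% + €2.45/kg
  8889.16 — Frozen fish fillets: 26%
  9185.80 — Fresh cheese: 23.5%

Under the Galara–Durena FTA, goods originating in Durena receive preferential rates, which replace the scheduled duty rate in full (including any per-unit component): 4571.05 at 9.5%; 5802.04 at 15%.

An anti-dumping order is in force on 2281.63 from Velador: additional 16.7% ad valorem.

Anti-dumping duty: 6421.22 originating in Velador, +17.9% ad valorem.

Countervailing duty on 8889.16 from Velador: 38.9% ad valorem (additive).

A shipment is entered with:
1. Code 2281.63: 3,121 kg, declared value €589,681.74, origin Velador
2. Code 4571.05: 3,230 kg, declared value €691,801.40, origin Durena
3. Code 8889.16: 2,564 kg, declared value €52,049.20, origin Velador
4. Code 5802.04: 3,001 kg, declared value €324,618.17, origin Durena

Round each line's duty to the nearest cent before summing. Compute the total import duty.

Line 1 (2281.63, Velador, 3,121 kg, €589,681.74):
Base rate for 2281.63 is 19% + €0.67/kg.
Additional duty on 2281.63 from Velador: +16.7%. Applied ad valorem rate: 19% + 16.7% = 35.7%.
Duty = €589,681.74 × 35.7% + 3,121 × €0.67 = €212,607.45.
Line 2 (4571.05, Durena, 3,230 kg, €691,801.40):
Base rate for 4571.05 is 17.5%.
Origin Durena qualifies under the Galara–Durena agreement and 4571.05 is covered: preferential rate 9.5% applies instead.
Duty = €691,801.40 × 9.5% = €65,721.13.
Line 3 (8889.16, Velador, 2,564 kg, €52,049.20):
Base rate for 8889.16 is 26%.
Additional duty on 8889.16 from Velador: +38.9%. Applied ad valorem rate: 26% + 38.9% = 64.9%.
Duty = €52,049.20 × 64.9% = €33,779.93.
Line 4 (5802.04, Durena, 3,001 kg, €324,618.17):
Base rate for 5802.04 is 16%.
Origin Durena qualifies under the Galara–Durena agreement and 5802.04 is covered: preferential rate 15% applies instead.
Duty = €324,618.17 × 15% = €48,692.73.
Total = €212,607.45 + €65,721.13 + €33,779.93 + €48,692.73 = €360,801.24.

€360,801.24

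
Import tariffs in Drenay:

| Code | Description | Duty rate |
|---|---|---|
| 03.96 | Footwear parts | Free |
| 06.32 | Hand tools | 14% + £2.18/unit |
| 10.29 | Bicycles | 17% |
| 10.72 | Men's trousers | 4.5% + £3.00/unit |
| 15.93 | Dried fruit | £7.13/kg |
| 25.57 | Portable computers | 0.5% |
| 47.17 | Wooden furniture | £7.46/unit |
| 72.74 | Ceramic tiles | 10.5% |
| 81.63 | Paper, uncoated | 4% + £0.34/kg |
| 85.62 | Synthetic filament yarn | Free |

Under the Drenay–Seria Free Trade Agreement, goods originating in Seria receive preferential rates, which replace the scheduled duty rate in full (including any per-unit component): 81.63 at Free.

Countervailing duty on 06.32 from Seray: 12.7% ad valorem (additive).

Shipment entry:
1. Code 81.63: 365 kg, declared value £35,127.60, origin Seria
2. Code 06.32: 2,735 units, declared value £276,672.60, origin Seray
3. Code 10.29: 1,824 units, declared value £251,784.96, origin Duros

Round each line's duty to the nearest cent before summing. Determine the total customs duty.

Line 1 (81.63, Seria, 365 kg, £35,127.60):
Base rate for 81.63 is 4% + £0.34/kg.
Origin Seria qualifies under the Drenay–Seria agreement and 81.63 is covered: preferential rate Free applies instead.
Duty = £35,127.60 × 0% = £0.00.
Line 2 (06.32, Seray, 2,735 units, £276,672.60):
Base rate for 06.32 is 14% + £2.18/unit.
Additional duty on 06.32 from Seray: +12.7%. Applied ad valorem rate: 14% + 12.7% = 26.7%.
Duty = £276,672.60 × 26.7% + 2,735 × £2.18 = £79,833.88.
Line 3 (10.29, Duros, 1,824 units, £251,784.96):
Base rate for 10.29 is 17%.
Duty = £251,784.96 × 17% = £42,803.44.
Total = £0.00 + £79,833.88 + £42,803.44 = £122,637.32.

£122,637.32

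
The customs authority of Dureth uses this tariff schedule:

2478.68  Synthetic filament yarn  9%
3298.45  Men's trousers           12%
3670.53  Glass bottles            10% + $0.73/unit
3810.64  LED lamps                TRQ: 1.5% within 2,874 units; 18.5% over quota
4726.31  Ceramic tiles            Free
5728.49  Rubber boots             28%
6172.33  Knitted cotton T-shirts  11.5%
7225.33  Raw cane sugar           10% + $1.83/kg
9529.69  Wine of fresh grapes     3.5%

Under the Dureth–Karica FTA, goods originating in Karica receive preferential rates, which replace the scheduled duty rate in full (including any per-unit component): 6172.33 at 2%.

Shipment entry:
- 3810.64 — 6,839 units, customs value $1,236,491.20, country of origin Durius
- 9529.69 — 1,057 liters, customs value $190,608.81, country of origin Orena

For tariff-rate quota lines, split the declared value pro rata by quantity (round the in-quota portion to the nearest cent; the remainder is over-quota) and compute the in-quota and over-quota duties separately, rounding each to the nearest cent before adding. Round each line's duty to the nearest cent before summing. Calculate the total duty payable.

$147,086.92

Line 1 (3810.64, Durius, 6,839 units, $1,236,491.20):
Code 3810.64 is under a tariff-rate quota (threshold 2,874 units). In-quota: 2,874 units at 1.5%; over-quota: 3,965 units at 18.5%.
Pro-rata value split: in-quota = $1,236,491.20 × 2,874/6,839 = $519,619.20; over-quota = $1,236,491.20 − $519,619.20 = $716,872.00.
In-quota duty = $519,619.20 × 1.5% = $7,794.29. Over-quota duty = $716,872.00 × 18.5% = $132,621.32.
Line duty = $7,794.29 + $132,621.32 = $140,415.61.
Line 2 (9529.69, Orena, 1,057 liters, $190,608.81):
Base rate for 9529.69 is 3.5%.
Duty = $190,608.81 × 3.5% = $6,671.31.
Total = $140,415.61 + $6,671.31 = $147,086.92.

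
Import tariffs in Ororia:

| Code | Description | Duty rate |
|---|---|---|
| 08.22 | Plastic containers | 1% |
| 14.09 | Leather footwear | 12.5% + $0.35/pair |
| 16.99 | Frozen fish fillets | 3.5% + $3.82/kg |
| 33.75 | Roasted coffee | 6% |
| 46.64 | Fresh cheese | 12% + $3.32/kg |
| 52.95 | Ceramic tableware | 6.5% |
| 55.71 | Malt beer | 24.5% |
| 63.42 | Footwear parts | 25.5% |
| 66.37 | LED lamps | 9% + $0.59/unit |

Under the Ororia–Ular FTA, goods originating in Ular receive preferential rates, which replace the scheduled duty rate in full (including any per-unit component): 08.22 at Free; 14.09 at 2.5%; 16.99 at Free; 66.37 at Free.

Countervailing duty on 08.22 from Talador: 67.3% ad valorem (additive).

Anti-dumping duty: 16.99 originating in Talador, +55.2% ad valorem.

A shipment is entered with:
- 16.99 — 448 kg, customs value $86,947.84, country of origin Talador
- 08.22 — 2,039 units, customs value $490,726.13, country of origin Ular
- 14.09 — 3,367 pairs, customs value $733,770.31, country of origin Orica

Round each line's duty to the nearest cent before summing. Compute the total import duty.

Line 1 (16.99, Talador, 448 kg, $86,947.84):
Base rate for 16.99 is 3.5% + $3.82/kg.
16.99 has an FTA preferential rate, but origin Talador is not Ular; base rate stands.
Additional duty on 16.99 from Talador: +55.2%. Applied ad valorem rate: 3.5% + 55.2% = 58.7%.
Duty = $86,947.84 × 58.7% + 448 × $3.82 = $52,749.74.
Line 2 (08.22, Ular, 2,039 units, $490,726.13):
Base rate for 08.22 is 1%.
Origin Ular qualifies under the Ororia–Ular agreement and 08.22 is covered: preferential rate Free applies instead.
The additional-duty order on 08.22 targets Talador, not Ular; it does not apply.
Duty = $490,726.13 × 0% = $0.00.
Line 3 (14.09, Orica, 3,367 pairs, $733,770.31):
Base rate for 14.09 is 12.5% + $0.35/pair.
14.09 has an FTA preferential rate, but origin Orica is not Ular; base rate stands.
Duty = $733,770.31 × 12.5% + 3,367 × $0.35 = $92,899.74.
Total = $52,749.74 + $0.00 + $92,899.74 = $145,649.48.

$145,649.48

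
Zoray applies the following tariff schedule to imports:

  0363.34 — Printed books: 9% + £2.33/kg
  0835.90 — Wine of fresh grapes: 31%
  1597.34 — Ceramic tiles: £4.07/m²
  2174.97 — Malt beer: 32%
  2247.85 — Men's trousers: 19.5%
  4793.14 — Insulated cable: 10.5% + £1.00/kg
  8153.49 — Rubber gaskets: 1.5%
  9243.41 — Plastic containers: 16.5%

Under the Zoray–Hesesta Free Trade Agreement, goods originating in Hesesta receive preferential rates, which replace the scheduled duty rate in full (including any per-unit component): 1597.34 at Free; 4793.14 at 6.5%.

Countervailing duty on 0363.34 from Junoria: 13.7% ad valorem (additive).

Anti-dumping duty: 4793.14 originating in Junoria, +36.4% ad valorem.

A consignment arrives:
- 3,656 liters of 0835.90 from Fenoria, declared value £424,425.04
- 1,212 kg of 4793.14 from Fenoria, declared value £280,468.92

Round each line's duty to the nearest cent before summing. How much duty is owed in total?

Line 1 (0835.90, Fenoria, 3,656 liters, £424,425.04):
Base rate for 0835.90 is 31%.
Duty = £424,425.04 × 31% = £131,571.76.
Line 2 (4793.14, Fenoria, 1,212 kg, £280,468.92):
Base rate for 4793.14 is 10.5% + £1.00/kg.
4793.14 has an FTA preferential rate, but origin Fenoria is not Hesesta; base rate stands.
The additional-duty order on 4793.14 targets Junoria, not Fenoria; it does not apply.
Duty = £280,468.92 × 10.5% + 1,212 × £1.00 = £30,661.24.
Total = £131,571.76 + £30,661.24 = £162,233.00.

£162,233.00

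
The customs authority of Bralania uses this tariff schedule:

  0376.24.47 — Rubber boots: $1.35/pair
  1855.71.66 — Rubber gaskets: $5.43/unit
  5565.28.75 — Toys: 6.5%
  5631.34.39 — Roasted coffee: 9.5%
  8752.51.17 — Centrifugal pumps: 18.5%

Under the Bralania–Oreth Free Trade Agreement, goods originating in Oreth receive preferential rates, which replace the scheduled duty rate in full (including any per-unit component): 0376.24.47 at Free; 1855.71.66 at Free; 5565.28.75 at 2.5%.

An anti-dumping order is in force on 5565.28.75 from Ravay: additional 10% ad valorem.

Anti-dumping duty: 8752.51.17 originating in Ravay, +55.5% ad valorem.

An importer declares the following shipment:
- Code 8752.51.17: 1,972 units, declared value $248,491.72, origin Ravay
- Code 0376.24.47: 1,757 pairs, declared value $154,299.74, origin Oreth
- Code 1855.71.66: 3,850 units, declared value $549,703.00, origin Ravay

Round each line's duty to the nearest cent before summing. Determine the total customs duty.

Line 1 (8752.51.17, Ravay, 1,972 units, $248,491.72):
Base rate for 8752.51.17 is 18.5%.
Additional duty on 8752.51.17 from Ravay: +55.5%. Applied ad valorem rate: 18.5% + 55.5% = 74%.
Duty = $248,491.72 × 74% = $183,883.87.
Line 2 (0376.24.47, Oreth, 1,757 pairs, $154,299.74):
Base rate for 0376.24.47 is $1.35/pair.
Origin Oreth qualifies under the Bralania–Oreth agreement and 0376.24.47 is covered: preferential rate Free applies instead.
Duty = $154,299.74 × 0% = $0.00.
Line 3 (1855.71.66, Ravay, 3,850 units, $549,703.00):
Base rate for 1855.71.66 is $5.43/unit.
1855.71.66 has an FTA preferential rate, but origin Ravay is not Oreth; base rate stands.
Duty = 3,850 × $5.43 = $20,905.50.
Total = $183,883.87 + $0.00 + $20,905.50 = $204,789.37.

$204,789.37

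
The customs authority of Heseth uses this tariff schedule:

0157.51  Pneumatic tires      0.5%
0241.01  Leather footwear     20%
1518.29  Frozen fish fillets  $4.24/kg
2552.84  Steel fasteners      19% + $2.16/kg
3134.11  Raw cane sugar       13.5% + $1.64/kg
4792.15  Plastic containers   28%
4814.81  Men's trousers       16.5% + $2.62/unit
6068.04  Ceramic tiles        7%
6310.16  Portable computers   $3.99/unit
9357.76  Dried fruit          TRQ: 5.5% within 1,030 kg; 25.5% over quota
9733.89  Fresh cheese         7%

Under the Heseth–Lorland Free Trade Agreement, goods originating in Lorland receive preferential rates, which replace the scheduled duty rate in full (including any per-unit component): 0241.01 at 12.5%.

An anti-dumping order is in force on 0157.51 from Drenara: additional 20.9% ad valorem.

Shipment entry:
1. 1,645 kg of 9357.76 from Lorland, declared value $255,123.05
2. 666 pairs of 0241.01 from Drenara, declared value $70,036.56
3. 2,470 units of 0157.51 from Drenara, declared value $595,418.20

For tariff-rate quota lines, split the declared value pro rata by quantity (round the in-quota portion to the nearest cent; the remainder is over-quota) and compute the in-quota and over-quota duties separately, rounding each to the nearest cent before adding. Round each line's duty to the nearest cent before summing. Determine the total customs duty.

$174,534.64

Line 1 (9357.76, Lorland, 1,645 kg, $255,123.05):
Code 9357.76 is under a tariff-rate quota (threshold 1,030 kg). In-quota: 1,030 kg at 5.5%; over-quota: 615 kg at 25.5%.
Pro-rata value split: in-quota = $255,123.05 × 1,030/1,645 = $159,742.70; over-quota = $255,123.05 − $159,742.70 = $95,380.35.
In-quota duty = $159,742.70 × 5.5% = $8,785.85. Over-quota duty = $95,380.35 × 25.5% = $24,321.99.
Line duty = $8,785.85 + $24,321.99 = $33,107.84.
Line 2 (0241.01, Drenara, 666 pairs, $70,036.56):
Base rate for 0241.01 is 20%.
0241.01 has an FTA preferential rate, but origin Drenara is not Lorland; base rate stands.
Duty = $70,036.56 × 20% = $14,007.31.
Line 3 (0157.51, Drenara, 2,470 units, $595,418.20):
Base rate for 0157.51 is 0.5%.
Additional duty on 0157.51 from Drenara: +20.9%. Applied ad valorem rate: 0.5% + 20.9% = 21.4%.
Duty = $595,418.20 × 21.4% = $127,419.49.
Total = $33,107.84 + $14,007.31 + $127,419.49 = $174,534.64.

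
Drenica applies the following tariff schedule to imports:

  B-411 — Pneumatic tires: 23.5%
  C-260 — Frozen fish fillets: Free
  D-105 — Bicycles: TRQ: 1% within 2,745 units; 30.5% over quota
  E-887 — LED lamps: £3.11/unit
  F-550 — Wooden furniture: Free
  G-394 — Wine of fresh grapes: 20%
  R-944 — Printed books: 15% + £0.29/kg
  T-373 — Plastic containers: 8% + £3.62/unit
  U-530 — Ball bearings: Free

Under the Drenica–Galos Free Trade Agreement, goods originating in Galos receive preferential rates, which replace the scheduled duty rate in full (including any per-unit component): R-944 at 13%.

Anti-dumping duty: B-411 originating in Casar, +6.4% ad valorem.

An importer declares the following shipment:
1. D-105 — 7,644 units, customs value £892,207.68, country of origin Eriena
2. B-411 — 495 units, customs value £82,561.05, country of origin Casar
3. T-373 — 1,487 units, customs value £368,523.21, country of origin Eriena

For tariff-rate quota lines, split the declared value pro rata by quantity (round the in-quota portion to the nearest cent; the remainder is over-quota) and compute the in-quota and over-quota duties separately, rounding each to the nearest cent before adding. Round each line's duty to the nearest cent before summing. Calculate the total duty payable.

£237,156.95

Line 1 (D-105, Eriena, 7,644 units, £892,207.68):
Code D-105 is under a tariff-rate quota (threshold 2,745 units). In-quota: 2,745 units at 1%; over-quota: 4,899 units at 30.5%.
Pro-rata value split: in-quota = £892,207.68 × 2,745/7,644 = £320,396.40; over-quota = £892,207.68 − £320,396.40 = £571,811.28.
In-quota duty = £320,396.40 × 1% = £3,203.96. Over-quota duty = £571,811.28 × 30.5% = £174,402.44.
Line duty = £3,203.96 + £174,402.44 = £177,606.40.
Line 2 (B-411, Casar, 495 units, £82,561.05):
Base rate for B-411 is 23.5%.
Additional duty on B-411 from Casar: +6.4%. Applied ad valorem rate: 23.5% + 6.4% = 29.9%.
Duty = £82,561.05 × 29.9% = £24,685.75.
Line 3 (T-373, Eriena, 1,487 units, £368,523.21):
Base rate for T-373 is 8% + £3.62/unit.
Duty = £368,523.21 × 8% + 1,487 × £3.62 = £34,864.80.
Total = £177,606.40 + £24,685.75 + £34,864.80 = £237,156.95.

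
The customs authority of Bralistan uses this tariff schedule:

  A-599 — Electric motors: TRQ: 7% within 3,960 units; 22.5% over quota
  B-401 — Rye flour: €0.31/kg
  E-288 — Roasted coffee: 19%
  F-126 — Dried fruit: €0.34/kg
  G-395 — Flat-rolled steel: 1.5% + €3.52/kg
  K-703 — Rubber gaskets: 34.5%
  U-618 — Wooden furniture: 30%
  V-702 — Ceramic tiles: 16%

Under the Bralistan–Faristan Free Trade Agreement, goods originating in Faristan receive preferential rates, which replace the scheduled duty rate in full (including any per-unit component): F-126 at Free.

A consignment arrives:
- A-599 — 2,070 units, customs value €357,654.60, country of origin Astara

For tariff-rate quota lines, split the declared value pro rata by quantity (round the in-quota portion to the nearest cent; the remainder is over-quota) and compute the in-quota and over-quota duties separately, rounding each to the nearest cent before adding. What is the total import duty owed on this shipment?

€25,035.82

Line 1 (A-599, Astara, 2,070 units, €357,654.60):
Code A-599 is under a tariff-rate quota (threshold 3,960 units). Quantity 2,070 units is within the quota, so the in-quota rate 7% applies to the full value.
Duty = €357,654.60 × 7% = €25,035.82.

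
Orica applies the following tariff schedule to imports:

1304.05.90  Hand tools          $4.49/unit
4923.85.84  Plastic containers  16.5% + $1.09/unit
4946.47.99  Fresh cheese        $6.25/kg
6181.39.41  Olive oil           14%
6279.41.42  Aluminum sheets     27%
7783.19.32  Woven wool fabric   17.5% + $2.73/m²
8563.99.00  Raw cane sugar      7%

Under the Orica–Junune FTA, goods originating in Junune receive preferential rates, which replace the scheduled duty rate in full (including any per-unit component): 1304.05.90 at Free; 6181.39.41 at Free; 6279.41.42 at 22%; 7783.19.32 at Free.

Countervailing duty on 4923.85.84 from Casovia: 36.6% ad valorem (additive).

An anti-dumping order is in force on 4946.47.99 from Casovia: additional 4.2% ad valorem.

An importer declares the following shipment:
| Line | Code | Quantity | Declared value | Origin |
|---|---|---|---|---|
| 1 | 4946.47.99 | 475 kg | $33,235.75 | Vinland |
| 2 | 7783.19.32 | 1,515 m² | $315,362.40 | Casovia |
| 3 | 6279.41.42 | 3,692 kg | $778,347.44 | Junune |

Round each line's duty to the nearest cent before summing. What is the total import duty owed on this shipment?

$233,529.56

Line 1 (4946.47.99, Vinland, 475 kg, $33,235.75):
Base rate for 4946.47.99 is $6.25/kg.
The additional-duty order on 4946.47.99 targets Casovia, not Vinland; it does not apply.
Duty = 475 × $6.25 = $2,968.75.
Line 2 (7783.19.32, Casovia, 1,515 m², $315,362.40):
Base rate for 7783.19.32 is 17.5% + $2.73/m².
7783.19.32 has an FTA preferential rate, but origin Casovia is not Junune; base rate stands.
Duty = $315,362.40 × 17.5% + 1,515 × $2.73 = $59,324.37.
Line 3 (6279.41.42, Junune, 3,692 kg, $778,347.44):
Base rate for 6279.41.42 is 27%.
Origin Junune qualifies under the Orica–Junune agreement and 6279.41.42 is covered: preferential rate 22% applies instead.
Duty = $778,347.44 × 22% = $171,236.44.
Total = $2,968.75 + $59,324.37 + $171,236.44 = $233,529.56.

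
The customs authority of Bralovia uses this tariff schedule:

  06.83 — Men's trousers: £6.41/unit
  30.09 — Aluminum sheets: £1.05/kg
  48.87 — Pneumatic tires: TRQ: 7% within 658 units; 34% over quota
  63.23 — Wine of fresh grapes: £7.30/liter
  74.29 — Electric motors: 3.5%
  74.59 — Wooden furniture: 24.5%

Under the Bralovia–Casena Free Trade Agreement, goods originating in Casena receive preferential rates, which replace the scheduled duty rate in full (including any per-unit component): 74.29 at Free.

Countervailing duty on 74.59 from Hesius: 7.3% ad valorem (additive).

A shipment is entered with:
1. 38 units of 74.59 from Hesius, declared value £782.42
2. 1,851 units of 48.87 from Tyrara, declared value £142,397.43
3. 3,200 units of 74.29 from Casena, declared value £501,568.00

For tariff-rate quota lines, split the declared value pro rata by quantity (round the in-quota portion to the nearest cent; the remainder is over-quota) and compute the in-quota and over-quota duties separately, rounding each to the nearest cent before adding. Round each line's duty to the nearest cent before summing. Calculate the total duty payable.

Line 1 (74.59, Hesius, 38 units, £782.42):
Base rate for 74.59 is 24.5%.
Additional duty on 74.59 from Hesius: +7.3%. Applied ad valorem rate: 24.5% + 7.3% = 31.8%.
Duty = £782.42 × 31.8% = £248.81.
Line 2 (48.87, Tyrara, 1,851 units, £142,397.43):
Code 48.87 is under a tariff-rate quota (threshold 658 units). In-quota: 658 units at 7%; over-quota: 1,193 units at 34%.
Pro-rata value split: in-quota = £142,397.43 × 658/1,851 = £50,619.94; over-quota = £142,397.43 − £50,619.94 = £91,777.49.
In-quota duty = £50,619.94 × 7% = £3,543.40. Over-quota duty = £91,777.49 × 34% = £31,204.35.
Line duty = £3,543.40 + £31,204.35 = £34,747.75.
Line 3 (74.29, Casena, 3,200 units, £501,568.00):
Base rate for 74.29 is 3.5%.
Origin Casena qualifies under the Bralovia–Casena agreement and 74.29 is covered: preferential rate Free applies instead.
Duty = £501,568.00 × 0% = £0.00.
Total = £248.81 + £34,747.75 + £0.00 = £34,996.56.

£34,996.56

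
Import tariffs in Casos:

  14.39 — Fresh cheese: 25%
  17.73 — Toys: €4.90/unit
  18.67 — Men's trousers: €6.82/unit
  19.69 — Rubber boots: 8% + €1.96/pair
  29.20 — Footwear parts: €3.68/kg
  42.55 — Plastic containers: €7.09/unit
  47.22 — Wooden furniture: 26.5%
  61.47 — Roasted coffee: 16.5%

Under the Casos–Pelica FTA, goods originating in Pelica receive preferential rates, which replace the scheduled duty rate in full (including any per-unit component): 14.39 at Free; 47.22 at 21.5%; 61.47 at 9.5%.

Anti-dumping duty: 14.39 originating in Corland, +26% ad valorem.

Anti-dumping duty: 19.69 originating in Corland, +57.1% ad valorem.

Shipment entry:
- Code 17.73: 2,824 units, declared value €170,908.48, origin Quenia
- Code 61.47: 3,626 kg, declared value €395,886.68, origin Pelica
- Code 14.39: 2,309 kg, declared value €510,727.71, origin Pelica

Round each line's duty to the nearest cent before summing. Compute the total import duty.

Line 1 (17.73, Quenia, 2,824 units, €170,908.48):
Base rate for 17.73 is €4.90/unit.
Duty = 2,824 × €4.90 = €13,837.60.
Line 2 (61.47, Pelica, 3,626 kg, €395,886.68):
Base rate for 61.47 is 16.5%.
Origin Pelica qualifies under the Casos–Pelica agreement and 61.47 is covered: preferential rate 9.5% applies instead.
Duty = €395,886.68 × 9.5% = €37,609.23.
Line 3 (14.39, Pelica, 2,309 kg, €510,727.71):
Base rate for 14.39 is 25%.
Origin Pelica qualifies under the Casos–Pelica agreement and 14.39 is covered: preferential rate Free applies instead.
The additional-duty order on 14.39 targets Corland, not Pelica; it does not apply.
Duty = €510,727.71 × 0% = €0.00.
Total = €13,837.60 + €37,609.23 + €0.00 = €51,446.83.

€51,446.83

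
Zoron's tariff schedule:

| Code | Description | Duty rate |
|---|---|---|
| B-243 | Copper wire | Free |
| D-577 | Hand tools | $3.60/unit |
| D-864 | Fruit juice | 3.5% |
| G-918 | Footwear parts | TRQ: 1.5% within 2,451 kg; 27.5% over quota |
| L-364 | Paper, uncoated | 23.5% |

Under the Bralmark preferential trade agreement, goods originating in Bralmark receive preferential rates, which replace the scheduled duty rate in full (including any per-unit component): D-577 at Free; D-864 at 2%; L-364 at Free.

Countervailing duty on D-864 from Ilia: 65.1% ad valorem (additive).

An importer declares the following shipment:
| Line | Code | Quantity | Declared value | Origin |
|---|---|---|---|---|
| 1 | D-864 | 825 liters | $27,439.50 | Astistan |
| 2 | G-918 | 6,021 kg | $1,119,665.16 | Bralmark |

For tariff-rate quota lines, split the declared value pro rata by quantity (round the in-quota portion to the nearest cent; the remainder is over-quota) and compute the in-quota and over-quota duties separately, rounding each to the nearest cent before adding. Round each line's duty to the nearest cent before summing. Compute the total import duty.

$190,363.43

Line 1 (D-864, Astistan, 825 liters, $27,439.50):
Base rate for D-864 is 3.5%.
D-864 has an FTA preferential rate, but origin Astistan is not Bralmark; base rate stands.
The additional-duty order on D-864 targets Ilia, not Astistan; it does not apply.
Duty = $27,439.50 × 3.5% = $960.38.
Line 2 (G-918, Bralmark, 6,021 kg, $1,119,665.16):
Code G-918 is under a tariff-rate quota (threshold 2,451 kg). In-quota: 2,451 kg at 1.5%; over-quota: 3,570 kg at 27.5%.
Pro-rata value split: in-quota = $1,119,665.16 × 2,451/6,021 = $455,787.96; over-quota = $1,119,665.16 − $455,787.96 = $663,877.20.
In-quota duty = $455,787.96 × 1.5% = $6,836.82. Over-quota duty = $663,877.20 × 27.5% = $182,566.23.
Line duty = $6,836.82 + $182,566.23 = $189,403.05.
Total = $960.38 + $189,403.05 = $190,363.43.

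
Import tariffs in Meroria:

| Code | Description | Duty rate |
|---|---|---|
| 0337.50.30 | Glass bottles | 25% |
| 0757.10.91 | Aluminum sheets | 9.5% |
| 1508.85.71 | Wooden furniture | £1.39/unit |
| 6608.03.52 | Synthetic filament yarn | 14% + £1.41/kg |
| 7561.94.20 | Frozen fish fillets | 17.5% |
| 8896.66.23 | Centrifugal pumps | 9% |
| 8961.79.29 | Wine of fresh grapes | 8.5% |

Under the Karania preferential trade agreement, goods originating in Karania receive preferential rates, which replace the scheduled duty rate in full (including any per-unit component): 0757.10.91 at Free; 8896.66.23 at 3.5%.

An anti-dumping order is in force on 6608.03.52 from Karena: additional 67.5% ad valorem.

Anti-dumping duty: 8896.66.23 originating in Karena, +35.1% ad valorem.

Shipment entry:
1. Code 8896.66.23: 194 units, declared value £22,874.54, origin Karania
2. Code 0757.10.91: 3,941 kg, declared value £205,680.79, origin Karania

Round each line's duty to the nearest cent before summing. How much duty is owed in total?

Line 1 (8896.66.23, Karania, 194 units, £22,874.54):
Base rate for 8896.66.23 is 9%.
Origin Karania qualifies under the Meroria–Karania agreement and 8896.66.23 is covered: preferential rate 3.5% applies instead.
The additional-duty order on 8896.66.23 targets Karena, not Karania; it does not apply.
Duty = £22,874.54 × 3.5% = £800.61.
Line 2 (0757.10.91, Karania, 3,941 kg, £205,680.79):
Base rate for 0757.10.91 is 9.5%.
Origin Karania qualifies under the Meroria–Karania agreement and 0757.10.91 is covered: preferential rate Free applies instead.
Duty = £205,680.79 × 0% = £0.00.
Total = £800.61 + £0.00 = £800.61.

£800.61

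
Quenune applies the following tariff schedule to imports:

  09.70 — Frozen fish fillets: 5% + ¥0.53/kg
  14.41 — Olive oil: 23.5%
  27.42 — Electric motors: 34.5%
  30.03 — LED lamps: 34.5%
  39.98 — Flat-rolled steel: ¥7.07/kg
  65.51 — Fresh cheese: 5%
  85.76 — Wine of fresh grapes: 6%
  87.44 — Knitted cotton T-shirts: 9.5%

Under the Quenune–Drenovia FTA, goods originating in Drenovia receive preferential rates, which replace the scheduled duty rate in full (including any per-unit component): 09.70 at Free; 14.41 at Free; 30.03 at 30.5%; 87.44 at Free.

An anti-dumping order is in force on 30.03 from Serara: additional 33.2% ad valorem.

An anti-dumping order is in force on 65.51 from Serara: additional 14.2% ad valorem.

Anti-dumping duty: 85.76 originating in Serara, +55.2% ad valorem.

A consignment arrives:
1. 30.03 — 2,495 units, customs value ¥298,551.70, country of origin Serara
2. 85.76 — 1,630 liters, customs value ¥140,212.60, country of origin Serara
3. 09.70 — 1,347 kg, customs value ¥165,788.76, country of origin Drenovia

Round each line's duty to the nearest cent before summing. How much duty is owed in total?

Line 1 (30.03, Serara, 2,495 units, ¥298,551.70):
Base rate for 30.03 is 34.5%.
30.03 has an FTA preferential rate, but origin Serara is not Drenovia; base rate stands.
Additional duty on 30.03 from Serara: +33.2%. Applied ad valorem rate: 34.5% + 33.2% = 67.7%.
Duty = ¥298,551.70 × 67.7% = ¥202,119.50.
Line 2 (85.76, Serara, 1,630 liters, ¥140,212.60):
Base rate for 85.76 is 6%.
Additional duty on 85.76 from Serara: +55.2%. Applied ad valorem rate: 6% + 55.2% = 61.2%.
Duty = ¥140,212.60 × 61.2% = ¥85,810.11.
Line 3 (09.70, Drenovia, 1,347 kg, ¥165,788.76):
Base rate for 09.70 is 5% + ¥0.53/kg.
Origin Drenovia qualifies under the Quenune–Drenovia agreement and 09.70 is covered: preferential rate Free applies instead.
Duty = ¥165,788.76 × 0% = ¥0.00.
Total = ¥202,119.50 + ¥85,810.11 + ¥0.00 = ¥287,929.61.

¥287,929.61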